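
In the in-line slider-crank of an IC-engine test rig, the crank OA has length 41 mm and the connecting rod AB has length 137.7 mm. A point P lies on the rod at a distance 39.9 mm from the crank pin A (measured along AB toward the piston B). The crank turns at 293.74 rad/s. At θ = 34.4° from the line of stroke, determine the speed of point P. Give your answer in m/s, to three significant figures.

ω = 293.7 rad/s.  Crank-pin speed |V_A| = rω = 12.043 m/s, perpendicular to OA.
Rod angle: sinφ = −(r/L) sinθ ⇒ φ = -9.684°; ω_rod = −rω cosθ/√(L²−r²sin²θ) = -73.208 rad/s.
V_P = V_A + ω_rod × AP, with AP = 0.0399 m along the rod.
Components: V_Px = −rω sinθ − a·ω_rod·sinφ = -7.2955 m/s;  V_Py = rω cosθ + a·ω_rod·cosφ = +7.0577 m/s.
|V_P| = √(V_Px² + V_Py²) = 10.151 m/s.

10.2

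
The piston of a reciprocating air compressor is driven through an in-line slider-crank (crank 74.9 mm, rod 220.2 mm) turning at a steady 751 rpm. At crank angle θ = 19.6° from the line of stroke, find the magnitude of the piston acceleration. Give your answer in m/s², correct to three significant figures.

ω = 2π·751/60 = 78.64 rad/s
x(θ) = r cosθ + √(L² − r² sin²θ); with ω constant, a = ω²·d²x/dθ².
d²x/dθ² = −r cosθ − r²(cos2θ)/√u − r⁴ sin²2θ/(4u^{3/2}),  u = L² − r² sin²θ = 0.0478568 m².
Substituting r = 0.0749 m, L = 0.2202 m, θ = 19.6°: d²x/dθ² = -0.090733 m.
a = ω²·d²x/dθ² = (78.64)²·(-0.090733) = -561.18 m/s²;  |a| = 561.18 m/s².

561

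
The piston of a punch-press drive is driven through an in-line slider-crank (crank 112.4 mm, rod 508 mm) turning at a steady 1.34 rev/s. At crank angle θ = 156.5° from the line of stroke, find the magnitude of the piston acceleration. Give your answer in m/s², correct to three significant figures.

6.09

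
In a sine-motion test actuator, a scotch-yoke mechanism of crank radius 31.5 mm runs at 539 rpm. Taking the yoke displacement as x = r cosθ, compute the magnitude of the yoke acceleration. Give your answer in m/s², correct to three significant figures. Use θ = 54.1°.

ω = 56.44 rad/s (from 539 rpm).
x = r cosθ ⇒ ẍ = −rω² cosθ (ω constant).
|a| = rω²|cosθ| = 0.0315·(56.44)²·|cos 54.1°| = 58.846 m/s².

58.8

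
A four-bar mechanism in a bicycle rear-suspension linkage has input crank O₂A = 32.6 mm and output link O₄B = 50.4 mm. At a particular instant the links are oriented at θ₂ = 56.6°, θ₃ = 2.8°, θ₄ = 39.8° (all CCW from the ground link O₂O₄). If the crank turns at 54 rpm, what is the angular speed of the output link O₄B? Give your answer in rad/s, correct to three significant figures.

ω₂ = 5.655 rad/s (from 54 rpm).
Differentiating the loop-closure r₂e^{iθ₂}+r₃e^{iθ₃}=r₁+r₄e^{iθ₄} gives r₂ω₂e^{iθ₂}+r₃ω₃e^{iθ₃}=r₄ω₄e^{iθ₄}.
Eliminating the other unknown: ω₄ = r₂ω₂ sin(θ₂−θ₃) / [r₄ sin(θ₄−θ₃)].
Numerator sine = +0.80696; denominator sine = +0.60182.
Result = 0.0326·5.655·(+0.80696) / (0.0504·(+0.60182)) = +4.9045 rad/s; magnitude 4.9045 rad/s.

4.90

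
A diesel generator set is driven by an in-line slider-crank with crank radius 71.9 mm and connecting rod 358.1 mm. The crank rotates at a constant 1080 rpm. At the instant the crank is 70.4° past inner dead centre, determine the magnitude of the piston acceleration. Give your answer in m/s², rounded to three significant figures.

ω = 2π·1080/60 = 113.1 rad/s
x(θ) = r cosθ + √(L² − r² sin²θ); with ω constant, a = ω²·d²x/dθ².
d²x/dθ² = −r cosθ − r²(cos2θ)/√u − r⁴ sin²2θ/(4u^{3/2}),  u = L² − r² sin²θ = 0.123648 m².
Substituting r = 0.0719 m, L = 0.3581 m, θ = 70.4°: d²x/dθ² = -0.012787 m.
a = ω²·d²x/dθ² = (113.1)²·(-0.012787) = -163.56 m/s²;  |a| = 163.56 m/s².

164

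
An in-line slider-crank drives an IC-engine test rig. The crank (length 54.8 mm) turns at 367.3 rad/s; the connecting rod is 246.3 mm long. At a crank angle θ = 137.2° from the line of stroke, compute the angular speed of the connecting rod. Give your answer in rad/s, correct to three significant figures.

60.7

ω = 367.3 rad/s
The rod makes angle φ with the slider axis where L sinφ = r sinθ; differentiating, L cosφ·φ̇ = r ω cosθ.
L cosφ = √(L² − r² sin²θ) = 0.24347 m.
|ω_rod| = r ω |cosθ| / √(L² − r² sin²θ) = 0.0548·367.3·0.73373/0.24347 = 60.659 rad/s.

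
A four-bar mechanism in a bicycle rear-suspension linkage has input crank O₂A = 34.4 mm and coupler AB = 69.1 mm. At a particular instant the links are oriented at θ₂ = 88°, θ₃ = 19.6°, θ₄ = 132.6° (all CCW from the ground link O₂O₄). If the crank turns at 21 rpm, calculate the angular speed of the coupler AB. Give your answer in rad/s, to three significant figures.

0.835

ω₂ = 2.199 rad/s (from 21 rpm).
Differentiating the loop-closure r₂e^{iθ₂}+r₃e^{iθ₃}=r₁+r₄e^{iθ₄} gives r₂ω₂e^{iθ₂}+r₃ω₃e^{iθ₃}=r₄ω₄e^{iθ₄}.
Eliminating the other unknown: ω₃ = r₂ω₂ sin(θ₄−θ₂) / [r₃ sin(θ₃−θ₄)].
Numerator sine = +0.70215; denominator sine = -0.92050.
Result = 0.0344·2.199·(+0.70215) / (0.0691·(-0.92050)) = -0.83509 rad/s; magnitude 0.83509 rad/s.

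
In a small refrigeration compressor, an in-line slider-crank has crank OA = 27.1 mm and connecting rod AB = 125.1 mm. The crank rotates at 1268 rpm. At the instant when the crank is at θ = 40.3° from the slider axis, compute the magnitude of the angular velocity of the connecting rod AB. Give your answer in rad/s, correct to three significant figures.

ω = 132.8 rad/s (converted from 1268 rpm).
The rod makes angle φ with the slider axis where L sinφ = r sinθ; differentiating, L cosφ·φ̇ = r ω cosθ.
L cosφ = √(L² − r² sin²θ) = 0.12387 m.
|ω_rod| = r ω |cosθ| / √(L² − r² sin²θ) = 0.0271·132.8·0.76267/0.12387 = 22.156 rad/s.

22.2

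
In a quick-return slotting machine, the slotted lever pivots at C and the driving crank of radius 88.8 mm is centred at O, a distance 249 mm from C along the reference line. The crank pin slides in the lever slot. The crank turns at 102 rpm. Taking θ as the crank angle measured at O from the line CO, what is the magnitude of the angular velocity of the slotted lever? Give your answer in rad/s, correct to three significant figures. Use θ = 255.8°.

0.445

ω = 10.68 rad/s (from 102 rpm).
Crank pin A relative to C: A = (d + r cosθ, r sinθ); lever angle φ = atan2(r sinθ, d + r cosθ).
Differentiating tanφ: φ̇ = rω(d cosθ + r)/(d² + r² + 2dr cosθ).
d² + r² + 2dr cosθ = |CA|² = 0.0590384 m²;  d cosθ + r = +0.027718 m.
|ω_lever| = |0.0888·10.68·+0.027718| / 0.0590384 = 0.44532 rad/s.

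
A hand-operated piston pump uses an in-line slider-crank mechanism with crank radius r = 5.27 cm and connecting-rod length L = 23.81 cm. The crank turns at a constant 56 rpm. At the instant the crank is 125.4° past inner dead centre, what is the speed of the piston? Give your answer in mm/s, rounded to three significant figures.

219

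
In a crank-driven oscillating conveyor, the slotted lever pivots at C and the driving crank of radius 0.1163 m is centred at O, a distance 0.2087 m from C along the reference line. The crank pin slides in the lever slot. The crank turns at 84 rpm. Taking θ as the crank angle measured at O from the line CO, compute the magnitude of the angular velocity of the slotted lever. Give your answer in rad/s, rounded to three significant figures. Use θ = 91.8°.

2.02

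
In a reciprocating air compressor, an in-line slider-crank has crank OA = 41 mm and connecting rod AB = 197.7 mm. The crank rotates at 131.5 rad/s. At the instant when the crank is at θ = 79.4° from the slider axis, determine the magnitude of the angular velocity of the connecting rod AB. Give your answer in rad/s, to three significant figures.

5.12

ω = 131.5 rad/s
The rod makes angle φ with the slider axis where L sinφ = r sinθ; differentiating, L cosφ·φ̇ = r ω cosθ.
L cosφ = √(L² − r² sin²θ) = 0.19355 m.
|ω_rod| = r ω |cosθ| / √(L² − r² sin²θ) = 0.041·131.5·0.18395/0.19355 = 5.1242 rad/s.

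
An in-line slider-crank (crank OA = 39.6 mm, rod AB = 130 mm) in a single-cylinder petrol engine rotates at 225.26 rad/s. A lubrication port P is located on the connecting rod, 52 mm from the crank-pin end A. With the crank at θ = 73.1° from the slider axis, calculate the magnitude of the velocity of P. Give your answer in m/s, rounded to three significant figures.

ω = 225.3 rad/s.  Crank-pin speed |V_A| = rω = 8.9203 m/s, perpendicular to OA.
Rod angle: sinφ = −(r/L) sinθ ⇒ φ = -16.945°; ω_rod = −rω cosθ/√(L²−r²sin²θ) = -20.853 rad/s.
V_P = V_A + ω_rod × AP, with AP = 0.052 m along the rod.
Components: V_Px = −rω sinθ − a·ω_rod·sinφ = -8.8511 m/s;  V_Py = rω cosθ + a·ω_rod·cosφ = +1.5559 m/s.
|V_P| = √(V_Px² + V_Py²) = 8.9868 m/s.

8.99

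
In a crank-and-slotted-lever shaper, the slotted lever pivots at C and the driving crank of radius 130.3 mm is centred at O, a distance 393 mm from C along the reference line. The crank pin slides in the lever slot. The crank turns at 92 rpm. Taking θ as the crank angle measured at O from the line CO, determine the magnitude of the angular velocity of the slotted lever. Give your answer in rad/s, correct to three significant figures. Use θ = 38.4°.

ω = 9.634 rad/s (from 92 rpm).
Crank pin A relative to C: A = (d + r cosθ, r sinθ); lever angle φ = atan2(r sinθ, d + r cosθ).
Differentiating tanφ: φ̇ = rω(d cosθ + r)/(d² + r² + 2dr cosθ).
d² + r² + 2dr cosθ = |CA|² = 0.25169 m²;  d cosθ + r = +0.43829 m.
|ω_lever| = |0.1303·9.634·+0.43829| / 0.25169 = 2.186 rad/s.

2.19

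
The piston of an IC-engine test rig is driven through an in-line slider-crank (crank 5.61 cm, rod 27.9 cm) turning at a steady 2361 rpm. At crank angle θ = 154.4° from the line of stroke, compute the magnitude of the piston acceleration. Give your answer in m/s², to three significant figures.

ω = 2π·2361/60 = 247.2 rad/s
x(θ) = r cosθ + √(L² − r² sin²θ); with ω constant, a = ω²·d²x/dθ².
d²x/dθ² = −r cosθ − r²(cos2θ)/√u − r⁴ sin²2θ/(4u^{3/2}),  u = L² − r² sin²θ = 0.0772534 m².
Substituting r = 0.0561 m, L = 0.279 m, θ = 154.4°: d²x/dθ² = +0.043428 m.
a = ω²·d²x/dθ² = (247.2)²·(+0.043428) = +2654.7 m/s²;  |a| = 2654.7 m/s².

2650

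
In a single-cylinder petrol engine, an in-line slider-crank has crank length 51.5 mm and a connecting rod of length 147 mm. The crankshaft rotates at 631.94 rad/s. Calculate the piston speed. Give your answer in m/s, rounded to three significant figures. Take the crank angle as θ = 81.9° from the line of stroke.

33.9

ω = 631.9 rad/s
For an in-line slider-crank, x = r cosθ + √(L² − r² sin²θ), so v = −rω sinθ·[1 + r cosθ/√(L² − r² sin²θ)].
With r = 0.0515 m, L = 0.147 m, θ = 81.9°: √(L² − r² sin²θ) = 0.13787 m.
v = −0.0515·631.9·0.99002·[1 + 0.0515·0.14090/0.13787] = -33.916 m/s.
|v| = 33.916 m/s.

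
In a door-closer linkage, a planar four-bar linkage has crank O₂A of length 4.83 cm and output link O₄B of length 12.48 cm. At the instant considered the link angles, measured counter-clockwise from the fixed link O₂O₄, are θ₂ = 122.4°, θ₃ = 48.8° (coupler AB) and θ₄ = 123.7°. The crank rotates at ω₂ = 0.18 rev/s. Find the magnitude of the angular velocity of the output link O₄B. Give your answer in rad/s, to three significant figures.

0.435

ω₂ = 1.131 rad/s (from 0.18 rev/s).
Differentiating the loop-closure r₂e^{iθ₂}+r₃e^{iθ₃}=r₁+r₄e^{iθ₄} gives r₂ω₂e^{iθ₂}+r₃ω₃e^{iθ₃}=r₄ω₄e^{iθ₄}.
Eliminating the other unknown: ω₄ = r₂ω₂ sin(θ₂−θ₃) / [r₄ sin(θ₄−θ₃)].
Numerator sine = +0.95931; denominator sine = +0.96547.
Result = 0.0483·1.131·(+0.95931) / (0.1248·(+0.96547)) = +0.43492 rad/s; magnitude 0.43492 rad/s.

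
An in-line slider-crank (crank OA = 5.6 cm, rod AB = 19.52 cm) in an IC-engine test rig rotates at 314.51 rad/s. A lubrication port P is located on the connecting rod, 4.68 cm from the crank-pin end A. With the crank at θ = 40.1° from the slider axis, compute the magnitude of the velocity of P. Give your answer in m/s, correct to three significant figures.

ω = 314.5 rad/s.  Crank-pin speed |V_A| = rω = 17.613 m/s, perpendicular to OA.
Rod angle: sinφ = −(r/L) sinθ ⇒ φ = -10.649°; ω_rod = −rω cosθ/√(L²−r²sin²θ) = -70.227 rad/s.
V_P = V_A + ω_rod × AP, with AP = 0.0468 m along the rod.
Components: V_Px = −rω sinθ − a·ω_rod·sinφ = -11.952 m/s;  V_Py = rω cosθ + a·ω_rod·cosφ = +10.242 m/s.
|V_P| = √(V_Px² + V_Py²) = 15.74 m/s.

15.7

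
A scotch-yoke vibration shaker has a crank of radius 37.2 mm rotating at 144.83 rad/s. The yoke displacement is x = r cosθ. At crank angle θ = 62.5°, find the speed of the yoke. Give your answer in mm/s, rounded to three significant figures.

4780

ω = 144.8 rad/s
x = r cosθ ⇒ ẋ = −rω sinθ.
|v| = rω|sinθ| = 0.0372·144.8·|sin 62.5°| = 4.7789 m/s = 4778.9 mm/s.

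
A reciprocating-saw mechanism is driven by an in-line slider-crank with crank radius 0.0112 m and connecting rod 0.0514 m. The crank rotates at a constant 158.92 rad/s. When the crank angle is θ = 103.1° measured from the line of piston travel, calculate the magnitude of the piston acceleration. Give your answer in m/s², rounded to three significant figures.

ω = 158.9 rad/s
x(θ) = r cosθ + √(L² − r² sin²θ); with ω constant, a = ω²·d²x/dθ².
d²x/dθ² = −r cosθ − r²(cos2θ)/√u − r⁴ sin²2θ/(4u^{3/2}),  u = L² − r² sin²θ = 0.00252296 m².
Substituting r = 0.0112 m, L = 0.0514 m, θ = 103.1°: d²x/dθ² = +0.0047732 m.
a = ω²·d²x/dθ² = (158.9)²·(+0.0047732) = +120.55 m/s²;  |a| = 120.55 m/s².

121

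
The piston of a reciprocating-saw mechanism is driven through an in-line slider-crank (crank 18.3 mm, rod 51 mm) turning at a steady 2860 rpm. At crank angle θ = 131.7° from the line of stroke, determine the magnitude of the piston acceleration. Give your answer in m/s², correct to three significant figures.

1140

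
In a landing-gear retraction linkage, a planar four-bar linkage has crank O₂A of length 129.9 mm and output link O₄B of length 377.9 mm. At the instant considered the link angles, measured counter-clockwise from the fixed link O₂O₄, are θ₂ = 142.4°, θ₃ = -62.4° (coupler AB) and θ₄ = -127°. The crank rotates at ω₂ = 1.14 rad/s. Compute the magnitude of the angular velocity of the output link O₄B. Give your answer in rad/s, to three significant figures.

ω₂ = 1.14 rad/s
Differentiating the loop-closure r₂e^{iθ₂}+r₃e^{iθ₃}=r₁+r₄e^{iθ₄} gives r₂ω₂e^{iθ₂}+r₃ω₃e^{iθ₃}=r₄ω₄e^{iθ₄}.
Eliminating the other unknown: ω₄ = r₂ω₂ sin(θ₂−θ₃) / [r₄ sin(θ₄−θ₃)].
Numerator sine = -0.41945; denominator sine = -0.90334.
Result = 0.1299·1.14·(-0.41945) / (0.3779·(-0.90334)) = +0.18196 rad/s; magnitude 0.18196 rad/s.

0.182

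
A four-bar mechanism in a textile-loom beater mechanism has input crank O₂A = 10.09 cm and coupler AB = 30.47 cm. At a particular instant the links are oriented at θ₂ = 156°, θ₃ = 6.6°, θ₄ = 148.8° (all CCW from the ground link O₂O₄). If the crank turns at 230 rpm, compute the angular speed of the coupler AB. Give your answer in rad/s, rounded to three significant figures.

1.63

ω₂ = 24.09 rad/s (from 230 rpm).
Differentiating the loop-closure r₂e^{iθ₂}+r₃e^{iθ₃}=r₁+r₄e^{iθ₄} gives r₂ω₂e^{iθ₂}+r₃ω₃e^{iθ₃}=r₄ω₄e^{iθ₄}.
Eliminating the other unknown: ω₃ = r₂ω₂ sin(θ₄−θ₂) / [r₃ sin(θ₃−θ₄)].
Numerator sine = -0.12533; denominator sine = -0.61291.
Result = 0.1009·24.09·(-0.12533) / (0.3047·(-0.61291)) = +1.631 rad/s; magnitude 1.631 rad/s.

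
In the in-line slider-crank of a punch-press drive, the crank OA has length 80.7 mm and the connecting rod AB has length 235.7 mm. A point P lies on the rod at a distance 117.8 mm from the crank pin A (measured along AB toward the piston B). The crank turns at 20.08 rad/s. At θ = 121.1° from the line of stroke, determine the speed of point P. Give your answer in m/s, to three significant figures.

ω = 20.08 rad/s.  Crank-pin speed |V_A| = rω = 1.6205 m/s, perpendicular to OA.
Rod angle: sinφ = −(r/L) sinθ ⇒ φ = -17.048°; ω_rod = −rω cosθ/√(L²−r²sin²θ) = +3.7144 rad/s.
V_P = V_A + ω_rod × AP, with AP = 0.1178 m along the rod.
Components: V_Px = −rω sinθ − a·ω_rod·sinφ = -1.2593 m/s;  V_Py = rω cosθ + a·ω_rod·cosφ = -0.41869 m/s.
|V_P| = √(V_Px² + V_Py²) = 1.327 m/s.

1.33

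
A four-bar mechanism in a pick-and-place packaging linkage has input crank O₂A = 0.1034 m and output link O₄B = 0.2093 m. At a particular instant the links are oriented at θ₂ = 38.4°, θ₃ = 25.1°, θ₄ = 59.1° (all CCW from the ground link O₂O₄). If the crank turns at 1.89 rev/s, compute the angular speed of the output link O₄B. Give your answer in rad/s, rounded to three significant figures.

2.41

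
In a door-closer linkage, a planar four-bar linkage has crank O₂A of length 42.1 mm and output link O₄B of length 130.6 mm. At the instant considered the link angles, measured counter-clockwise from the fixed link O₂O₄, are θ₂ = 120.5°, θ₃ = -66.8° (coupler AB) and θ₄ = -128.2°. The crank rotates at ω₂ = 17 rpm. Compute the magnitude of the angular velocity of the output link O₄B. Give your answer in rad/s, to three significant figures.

ω₂ = 1.78 rad/s (from 17 rpm).
Differentiating the loop-closure r₂e^{iθ₂}+r₃e^{iθ₃}=r₁+r₄e^{iθ₄} gives r₂ω₂e^{iθ₂}+r₃ω₃e^{iθ₃}=r₄ω₄e^{iθ₄}.
Eliminating the other unknown: ω₄ = r₂ω₂ sin(θ₂−θ₃) / [r₄ sin(θ₄−θ₃)].
Numerator sine = -0.12706; denominator sine = -0.87798.
Result = 0.0421·1.78·(-0.12706) / (0.1306·(-0.87798)) = +0.083053 rad/s; magnitude 0.083053 rad/s.

0.0831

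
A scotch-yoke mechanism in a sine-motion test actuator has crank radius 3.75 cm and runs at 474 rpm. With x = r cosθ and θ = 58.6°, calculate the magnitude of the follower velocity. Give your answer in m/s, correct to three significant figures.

1.59

ω = 49.64 rad/s (from 474 rpm).
x = r cosθ ⇒ ẋ = −rω sinθ.
|v| = rω|sinθ| = 0.0375·49.64·|sin 58.6°| = 1.5888 m/s.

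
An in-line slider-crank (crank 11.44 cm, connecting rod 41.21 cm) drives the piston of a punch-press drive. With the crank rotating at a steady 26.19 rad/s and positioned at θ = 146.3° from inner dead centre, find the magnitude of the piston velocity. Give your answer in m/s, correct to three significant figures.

ω = 26.19 rad/s
For an in-line slider-crank, x = r cosθ + √(L² − r² sin²θ), so v = −rω sinθ·[1 + r cosθ/√(L² − r² sin²θ)].
With r = 0.1144 m, L = 0.4121 m, θ = 146.3°: √(L² − r² sin²θ) = 0.40718 m.
v = −0.1144·26.19·0.55484·[1 + 0.1144·-0.83195/0.40718] = -1.2738 m/s.
|v| = 1.2738 m/s.

1.27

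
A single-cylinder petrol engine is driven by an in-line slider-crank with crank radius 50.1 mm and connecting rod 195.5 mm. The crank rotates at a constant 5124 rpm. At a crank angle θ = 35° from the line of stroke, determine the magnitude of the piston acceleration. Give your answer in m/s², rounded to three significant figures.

ω = 2π·5124/60 = 536.6 rad/s
x(θ) = r cosθ + √(L² − r² sin²θ); with ω constant, a = ω²·d²x/dθ².
d²x/dθ² = −r cosθ − r²(cos2θ)/√u − r⁴ sin²2θ/(4u^{3/2}),  u = L² − r² sin²θ = 0.0373945 m².
Substituting r = 0.0501 m, L = 0.1955 m, θ = 35°: d²x/dθ² = -0.045671 m.
a = ω²·d²x/dθ² = (536.6)²·(-0.045671) = -13150 m/s²;  |a| = 13150 m/s².

13100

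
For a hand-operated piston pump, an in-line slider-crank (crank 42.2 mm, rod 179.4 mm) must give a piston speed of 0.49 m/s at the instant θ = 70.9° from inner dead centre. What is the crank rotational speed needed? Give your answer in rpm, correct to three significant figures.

For an in-line slider-crank, |v_piston| = rω|sinθ|·[1 + r cosθ/√(L² − r² sin²θ)].
With r = 0.0422 m, L = 0.1794 m, θ = 70.9°: the bracketed kinematic factor |dx/dθ| = 0.043025 m.
ω = v/|dx/dθ| = 0.49/0.043025 = 11.389 rad/s.
N = 60ω/(2π) = 108.75 rpm.

109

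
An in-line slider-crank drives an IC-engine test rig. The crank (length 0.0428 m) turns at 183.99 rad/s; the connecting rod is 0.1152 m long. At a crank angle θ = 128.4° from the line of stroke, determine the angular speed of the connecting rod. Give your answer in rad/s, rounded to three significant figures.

44.4

ω = 184 rad/s
The rod makes angle φ with the slider axis where L sinφ = r sinθ; differentiating, L cosφ·φ̇ = r ω cosθ.
L cosφ = √(L² − r² sin²θ) = 0.11021 m.
|ω_rod| = r ω |cosθ| / √(L² − r² sin²θ) = 0.0428·184·0.62115/0.11021 = 44.383 rad/s.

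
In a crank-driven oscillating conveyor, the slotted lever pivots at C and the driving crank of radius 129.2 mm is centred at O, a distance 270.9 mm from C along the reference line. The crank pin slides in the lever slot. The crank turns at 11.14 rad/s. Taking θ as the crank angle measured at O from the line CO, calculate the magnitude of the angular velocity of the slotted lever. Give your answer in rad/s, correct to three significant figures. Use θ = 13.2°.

ω = 11.14 rad/s
Crank pin A relative to C: A = (d + r cosθ, r sinθ); lever angle φ = atan2(r sinθ, d + r cosθ).
Differentiating tanφ: φ̇ = rω(d cosθ + r)/(d² + r² + 2dr cosθ).
d² + r² + 2dr cosθ = |CA|² = 0.158231 m²;  d cosθ + r = +0.39294 m.
|ω_lever| = |0.1292·11.14·+0.39294| / 0.158231 = 3.5743 rad/s.

3.57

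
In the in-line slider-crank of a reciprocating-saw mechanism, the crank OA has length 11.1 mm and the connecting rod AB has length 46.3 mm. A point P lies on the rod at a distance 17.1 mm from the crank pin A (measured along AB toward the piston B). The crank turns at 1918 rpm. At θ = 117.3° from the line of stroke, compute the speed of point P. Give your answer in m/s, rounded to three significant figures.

ω = 200.9 rad/s.  Crank-pin speed |V_A| = rω = 2.2295 m/s, perpendicular to OA.
Rod angle: sinφ = −(r/L) sinθ ⇒ φ = -12.300°; ω_rod = −rω cosθ/√(L²−r²sin²θ) = +22.604 rad/s.
V_P = V_A + ω_rod × AP, with AP = 0.0171 m along the rod.
Components: V_Px = −rω sinθ − a·ω_rod·sinφ = -1.8988 m/s;  V_Py = rω cosθ + a·ω_rod·cosφ = -0.64489 m/s.
|V_P| = √(V_Px² + V_Py²) = 2.0053 m/s.

2.01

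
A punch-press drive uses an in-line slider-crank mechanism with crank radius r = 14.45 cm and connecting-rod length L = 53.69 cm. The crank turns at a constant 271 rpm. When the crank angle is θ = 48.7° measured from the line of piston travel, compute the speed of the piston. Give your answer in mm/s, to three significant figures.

ω = 2π·271/60 = 28.38 rad/s
For an in-line slider-crank, x = r cosθ + √(L² − r² sin²θ), so v = −rω sinθ·[1 + r cosθ/√(L² − r² sin²θ)].
With r = 0.1445 m, L = 0.5369 m, θ = 48.7°: √(L² − r² sin²θ) = 0.52581 m.
v = −0.1445·28.38·0.75126·[1 + 0.1445·0.66000/0.52581] = -3.6395 m/s.
|v| = 3.6395 m/s = 3639.5 mm/s.

3640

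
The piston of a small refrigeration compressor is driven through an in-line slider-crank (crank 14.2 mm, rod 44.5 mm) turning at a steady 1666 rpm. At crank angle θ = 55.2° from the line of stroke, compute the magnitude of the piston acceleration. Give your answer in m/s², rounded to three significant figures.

200

ω = 2π·1666/60 = 174.5 rad/s
x(θ) = r cosθ + √(L² − r² sin²θ); with ω constant, a = ω²·d²x/dθ².
d²x/dθ² = −r cosθ − r²(cos2θ)/√u − r⁴ sin²2θ/(4u^{3/2}),  u = L² − r² sin²θ = 0.00184429 m².
Substituting r = 0.0142 m, L = 0.0445 m, θ = 55.2°: d²x/dθ² = -0.0065802 m.
a = ω²·d²x/dθ² = (174.5)²·(-0.0065802) = -200.28 m/s²;  |a| = 200.28 m/s².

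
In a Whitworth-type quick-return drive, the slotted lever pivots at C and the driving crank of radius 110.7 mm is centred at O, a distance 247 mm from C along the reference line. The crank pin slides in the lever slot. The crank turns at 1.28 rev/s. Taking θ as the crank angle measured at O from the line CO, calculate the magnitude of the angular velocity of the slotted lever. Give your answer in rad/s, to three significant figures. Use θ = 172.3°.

ω = 8.042 rad/s (from 1.28 rev/s).
Crank pin A relative to C: A = (d + r cosθ, r sinθ); lever angle φ = atan2(r sinθ, d + r cosθ).
Differentiating tanφ: φ̇ = rω(d cosθ + r)/(d² + r² + 2dr cosθ).
d² + r² + 2dr cosθ = |CA|² = 0.0190708 m²;  d cosθ + r = -0.13407 m.
|ω_lever| = |0.1107·8.042·-0.13407| / 0.0190708 = 6.2591 rad/s.

6.26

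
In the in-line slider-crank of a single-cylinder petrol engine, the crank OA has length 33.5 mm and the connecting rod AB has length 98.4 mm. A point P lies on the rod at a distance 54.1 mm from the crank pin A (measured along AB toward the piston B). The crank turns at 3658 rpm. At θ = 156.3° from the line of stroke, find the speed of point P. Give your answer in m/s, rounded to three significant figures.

ω = 383.1 rad/s.  Crank-pin speed |V_A| = rω = 12.833 m/s, perpendicular to OA.
Rod angle: sinφ = −(r/L) sinθ ⇒ φ = -7.865°; ω_rod = −rω cosθ/√(L²−r²sin²θ) = +120.55 rad/s.
V_P = V_A + ω_rod × AP, with AP = 0.0541 m along the rod.
Components: V_Px = −rω sinθ − a·ω_rod·sinφ = -4.2656 m/s;  V_Py = rω cosθ + a·ω_rod·cosφ = -5.2901 m/s.
|V_P| = √(V_Px² + V_Py²) = 6.7956 m/s.

6.80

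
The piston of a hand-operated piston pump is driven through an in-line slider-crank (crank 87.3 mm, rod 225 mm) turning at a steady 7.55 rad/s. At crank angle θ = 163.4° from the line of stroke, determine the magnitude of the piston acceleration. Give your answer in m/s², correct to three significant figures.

3.12

ω = 7.55 rad/s
x(θ) = r cosθ + √(L² − r² sin²θ); with ω constant, a = ω²·d²x/dθ².
d²x/dθ² = −r cosθ − r²(cos2θ)/√u − r⁴ sin²2θ/(4u^{3/2}),  u = L² − r² sin²θ = 0.050003 m².
Substituting r = 0.0873 m, L = 0.225 m, θ = 163.4°: d²x/dθ² = +0.054753 m.
a = ω²·d²x/dθ² = (7.55)²·(+0.054753) = +3.1211 m/s²;  |a| = 3.1211 m/s².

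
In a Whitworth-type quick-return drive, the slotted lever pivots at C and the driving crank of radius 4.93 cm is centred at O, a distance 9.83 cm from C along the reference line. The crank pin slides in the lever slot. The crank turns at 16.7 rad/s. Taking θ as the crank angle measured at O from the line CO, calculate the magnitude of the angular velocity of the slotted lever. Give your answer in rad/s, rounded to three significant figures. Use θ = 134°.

2.92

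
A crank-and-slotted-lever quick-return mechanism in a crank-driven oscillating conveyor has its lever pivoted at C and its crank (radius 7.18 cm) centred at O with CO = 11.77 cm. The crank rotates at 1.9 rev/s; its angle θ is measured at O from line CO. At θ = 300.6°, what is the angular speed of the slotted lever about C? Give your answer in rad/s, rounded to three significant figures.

ω = 11.94 rad/s (from 1.9 rev/s).
Crank pin A relative to C: A = (d + r cosθ, r sinθ); lever angle φ = atan2(r sinθ, d + r cosθ).
Differentiating tanφ: φ̇ = rω(d cosθ + r)/(d² + r² + 2dr cosθ).
d² + r² + 2dr cosθ = |CA|² = 0.0276122 m²;  d cosθ + r = +0.13171 m.
|ω_lever| = |0.0718·11.94·+0.13171| / 0.0276122 = 4.0887 rad/s.

4.09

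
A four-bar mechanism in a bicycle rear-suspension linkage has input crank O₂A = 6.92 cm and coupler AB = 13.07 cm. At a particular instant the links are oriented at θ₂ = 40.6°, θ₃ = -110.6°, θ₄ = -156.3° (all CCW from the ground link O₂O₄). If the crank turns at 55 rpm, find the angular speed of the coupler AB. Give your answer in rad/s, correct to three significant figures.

ω₂ = 5.76 rad/s (from 55 rpm).
Differentiating the loop-closure r₂e^{iθ₂}+r₃e^{iθ₃}=r₁+r₄e^{iθ₄} gives r₂ω₂e^{iθ₂}+r₃ω₃e^{iθ₃}=r₄ω₄e^{iθ₄}.
Eliminating the other unknown: ω₃ = r₂ω₂ sin(θ₄−θ₂) / [r₃ sin(θ₃−θ₄)].
Numerator sine = +0.29070; denominator sine = +0.71569.
Result = 0.0692·5.76·(+0.29070) / (0.1307·(+0.71569)) = +1.2386 rad/s; magnitude 1.2386 rad/s.

1.24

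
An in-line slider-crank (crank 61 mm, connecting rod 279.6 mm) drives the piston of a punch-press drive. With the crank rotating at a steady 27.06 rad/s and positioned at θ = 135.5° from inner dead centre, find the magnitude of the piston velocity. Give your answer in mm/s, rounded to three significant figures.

975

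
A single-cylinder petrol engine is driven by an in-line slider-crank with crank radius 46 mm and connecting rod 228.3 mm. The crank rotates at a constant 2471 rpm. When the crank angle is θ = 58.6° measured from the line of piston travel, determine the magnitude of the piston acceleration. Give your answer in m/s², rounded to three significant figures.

1320

ω = 2π·2471/60 = 258.8 rad/s
x(θ) = r cosθ + √(L² − r² sin²θ); with ω constant, a = ω²·d²x/dθ².
d²x/dθ² = −r cosθ − r²(cos2θ)/√u − r⁴ sin²2θ/(4u^{3/2}),  u = L² − r² sin²θ = 0.0505793 m².
Substituting r = 0.046 m, L = 0.2283 m, θ = 58.6°: d²x/dθ² = -0.019744 m.
a = ω²·d²x/dθ² = (258.8)²·(-0.019744) = -1322 m/s²;  |a| = 1322 m/s².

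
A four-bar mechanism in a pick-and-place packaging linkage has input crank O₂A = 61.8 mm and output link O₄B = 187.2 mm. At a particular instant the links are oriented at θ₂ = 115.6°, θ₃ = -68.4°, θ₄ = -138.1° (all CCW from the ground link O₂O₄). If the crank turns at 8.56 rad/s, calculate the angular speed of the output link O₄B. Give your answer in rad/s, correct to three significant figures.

0.210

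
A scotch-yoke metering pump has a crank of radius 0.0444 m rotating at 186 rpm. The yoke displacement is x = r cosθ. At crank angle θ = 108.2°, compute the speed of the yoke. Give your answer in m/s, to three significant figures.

0.822

ω = 19.48 rad/s (from 186 rpm).
x = r cosθ ⇒ ẋ = −rω sinθ.
|v| = rω|sinθ| = 0.0444·19.48·|sin 108.2°| = 0.82155 m/s.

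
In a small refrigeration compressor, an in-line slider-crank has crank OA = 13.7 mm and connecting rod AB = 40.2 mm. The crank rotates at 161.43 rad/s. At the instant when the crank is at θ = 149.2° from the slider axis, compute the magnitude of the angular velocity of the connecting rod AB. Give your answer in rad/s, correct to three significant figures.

48.0

ω = 161.4 rad/s
The rod makes angle φ with the slider axis where L sinφ = r sinθ; differentiating, L cosφ·φ̇ = r ω cosθ.
L cosφ = √(L² − r² sin²θ) = 0.039583 m.
|ω_rod| = r ω |cosθ| / √(L² − r² sin²θ) = 0.0137·161.4·0.85896/0.039583 = 47.992 rad/s.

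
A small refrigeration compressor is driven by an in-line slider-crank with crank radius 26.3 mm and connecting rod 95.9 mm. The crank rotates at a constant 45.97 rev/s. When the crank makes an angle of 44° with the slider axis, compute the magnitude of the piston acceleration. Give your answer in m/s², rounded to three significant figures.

1610

ω = 2π·46 = 288.8 rad/s
x(θ) = r cosθ + √(L² − r² sin²θ); with ω constant, a = ω²·d²x/dθ².
d²x/dθ² = −r cosθ − r²(cos2θ)/√u − r⁴ sin²2θ/(4u^{3/2}),  u = L² − r² sin²θ = 0.00886303 m².
Substituting r = 0.0263 m, L = 0.0959 m, θ = 44°: d²x/dθ² = -0.019318 m.
a = ω²·d²x/dθ² = (288.8)²·(-0.019318) = -1611.7 m/s²;  |a| = 1611.7 m/s².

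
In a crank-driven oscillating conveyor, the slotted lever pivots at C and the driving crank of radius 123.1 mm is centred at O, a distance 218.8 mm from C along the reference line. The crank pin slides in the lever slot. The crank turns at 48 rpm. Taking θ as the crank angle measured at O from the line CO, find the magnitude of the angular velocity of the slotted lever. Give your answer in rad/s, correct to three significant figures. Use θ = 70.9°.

ω = 5.027 rad/s (from 48 rpm).
Crank pin A relative to C: A = (d + r cosθ, r sinθ); lever angle φ = atan2(r sinθ, d + r cosθ).
Differentiating tanφ: φ̇ = rω(d cosθ + r)/(d² + r² + 2dr cosθ).
d² + r² + 2dr cosθ = |CA|² = 0.0806538 m²;  d cosθ + r = +0.1947 m.
|ω_lever| = |0.1231·5.027·+0.1947| / 0.0806538 = 1.4937 rad/s.

1.49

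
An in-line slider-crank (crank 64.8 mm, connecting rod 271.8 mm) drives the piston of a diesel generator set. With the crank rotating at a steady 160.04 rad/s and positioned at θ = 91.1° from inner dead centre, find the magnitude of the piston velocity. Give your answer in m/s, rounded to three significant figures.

ω = 160 rad/s
For an in-line slider-crank, x = r cosθ + √(L² − r² sin²θ), so v = −rω sinθ·[1 + r cosθ/√(L² − r² sin²θ)].
With r = 0.0648 m, L = 0.2718 m, θ = 91.1°: √(L² − r² sin²θ) = 0.26397 m.
v = −0.0648·160·0.99982·[1 + 0.0648·-0.01920/0.26397] = -10.32 m/s.
|v| = 10.32 m/s.

10.3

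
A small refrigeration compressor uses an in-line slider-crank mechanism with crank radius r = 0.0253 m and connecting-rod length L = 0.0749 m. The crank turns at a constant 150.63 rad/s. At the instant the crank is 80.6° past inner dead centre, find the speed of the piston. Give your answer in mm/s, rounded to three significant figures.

3980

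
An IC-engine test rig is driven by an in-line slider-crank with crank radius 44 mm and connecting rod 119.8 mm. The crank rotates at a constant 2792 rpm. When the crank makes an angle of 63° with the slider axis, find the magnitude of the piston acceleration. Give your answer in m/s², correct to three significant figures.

884

ω = 2π·2792/60 = 292.4 rad/s
x(θ) = r cosθ + √(L² − r² sin²θ); with ω constant, a = ω²·d²x/dθ².
d²x/dθ² = −r cosθ − r²(cos2θ)/√u − r⁴ sin²2θ/(4u^{3/2}),  u = L² − r² sin²θ = 0.0128151 m².
Substituting r = 0.044 m, L = 0.1198 m, θ = 63°: d²x/dθ² = -0.010346 m.
a = ω²·d²x/dθ² = (292.4)²·(-0.010346) = -884.43 m/s²;  |a| = 884.43 m/s².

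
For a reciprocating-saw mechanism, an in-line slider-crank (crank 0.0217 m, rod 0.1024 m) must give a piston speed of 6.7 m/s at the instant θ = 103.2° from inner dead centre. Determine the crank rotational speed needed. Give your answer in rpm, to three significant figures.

3190

For an in-line slider-crank, |v_piston| = rω|sinθ|·[1 + r cosθ/√(L² − r² sin²θ)].
With r = 0.0217 m, L = 0.1024 m, θ = 103.2°: the bracketed kinematic factor |dx/dθ| = 0.020082 m.
ω = v/|dx/dθ| = 6.7/0.020082 = 333.63 rad/s.
N = 60ω/(2π) = 3186 rpm.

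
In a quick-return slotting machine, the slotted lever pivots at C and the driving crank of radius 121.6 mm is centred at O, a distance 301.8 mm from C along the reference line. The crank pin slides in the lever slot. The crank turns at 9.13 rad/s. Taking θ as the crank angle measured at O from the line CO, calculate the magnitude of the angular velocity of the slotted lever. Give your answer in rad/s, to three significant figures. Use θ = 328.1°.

ω = 9.13 rad/s
Crank pin A relative to C: A = (d + r cosθ, r sinθ); lever angle φ = atan2(r sinθ, d + r cosθ).
Differentiating tanφ: φ̇ = rω(d cosθ + r)/(d² + r² + 2dr cosθ).
d² + r² + 2dr cosθ = |CA|² = 0.168182 m²;  d cosθ + r = +0.37782 m.
|ω_lever| = |0.1216·9.13·+0.37782| / 0.168182 = 2.4941 rad/s.

2.49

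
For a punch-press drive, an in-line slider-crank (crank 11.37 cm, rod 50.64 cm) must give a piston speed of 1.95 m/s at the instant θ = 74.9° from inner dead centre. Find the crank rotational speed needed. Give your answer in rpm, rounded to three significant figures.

For an in-line slider-crank, |v_piston| = rω|sinθ|·[1 + r cosθ/√(L² − r² sin²θ)].
With r = 0.1137 m, L = 0.5064 m, θ = 74.9°: the bracketed kinematic factor |dx/dθ| = 0.11635 m.
ω = v/|dx/dθ| = 1.95/0.11635 = 16.76 rad/s.
N = 60ω/(2π) = 160.04 rpm.

160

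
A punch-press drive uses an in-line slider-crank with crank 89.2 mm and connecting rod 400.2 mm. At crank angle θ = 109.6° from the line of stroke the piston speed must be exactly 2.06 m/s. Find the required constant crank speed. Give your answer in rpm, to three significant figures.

For an in-line slider-crank, |v_piston| = rω|sinθ|·[1 + r cosθ/√(L² − r² sin²θ)].
With r = 0.0892 m, L = 0.4002 m, θ = 109.6°: the bracketed kinematic factor |dx/dθ| = 0.077605 m.
ω = v/|dx/dθ| = 2.06/0.077605 = 26.545 rad/s.
N = 60ω/(2π) = 253.48 rpm.

253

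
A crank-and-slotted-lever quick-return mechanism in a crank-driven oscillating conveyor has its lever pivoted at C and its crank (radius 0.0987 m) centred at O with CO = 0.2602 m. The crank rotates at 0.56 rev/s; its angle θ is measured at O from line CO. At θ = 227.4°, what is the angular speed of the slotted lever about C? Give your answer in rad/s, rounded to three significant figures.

0.630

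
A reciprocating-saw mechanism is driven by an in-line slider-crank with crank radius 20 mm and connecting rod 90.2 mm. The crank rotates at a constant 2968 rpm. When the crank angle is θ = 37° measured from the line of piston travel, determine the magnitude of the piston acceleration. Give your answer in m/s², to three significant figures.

1670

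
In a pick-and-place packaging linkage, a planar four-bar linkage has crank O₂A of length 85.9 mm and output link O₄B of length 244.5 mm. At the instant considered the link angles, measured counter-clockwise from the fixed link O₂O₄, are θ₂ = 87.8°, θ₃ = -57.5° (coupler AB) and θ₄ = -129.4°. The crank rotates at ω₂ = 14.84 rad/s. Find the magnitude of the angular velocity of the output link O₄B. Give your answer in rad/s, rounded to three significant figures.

ω₂ = 14.84 rad/s
Differentiating the loop-closure r₂e^{iθ₂}+r₃e^{iθ₃}=r₁+r₄e^{iθ₄} gives r₂ω₂e^{iθ₂}+r₃ω₃e^{iθ₃}=r₄ω₄e^{iθ₄}.
Eliminating the other unknown: ω₄ = r₂ω₂ sin(θ₂−θ₃) / [r₄ sin(θ₄−θ₃)].
Numerator sine = +0.56928; denominator sine = -0.95052.
Result = 0.0859·14.84·(+0.56928) / (0.2445·(-0.95052)) = -3.1226 rad/s; magnitude 3.1226 rad/s.

3.12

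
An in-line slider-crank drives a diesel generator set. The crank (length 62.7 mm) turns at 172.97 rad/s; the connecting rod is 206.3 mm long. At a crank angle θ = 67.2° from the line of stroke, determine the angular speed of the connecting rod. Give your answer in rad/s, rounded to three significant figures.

ω = 173 rad/s
The rod makes angle φ with the slider axis where L sinφ = r sinθ; differentiating, L cosφ·φ̇ = r ω cosθ.
L cosφ = √(L² − r² sin²θ) = 0.19804 m.
|ω_rod| = r ω |cosθ| / √(L² − r² sin²θ) = 0.0627·173·0.38752/0.19804 = 21.222 rad/s.

21.2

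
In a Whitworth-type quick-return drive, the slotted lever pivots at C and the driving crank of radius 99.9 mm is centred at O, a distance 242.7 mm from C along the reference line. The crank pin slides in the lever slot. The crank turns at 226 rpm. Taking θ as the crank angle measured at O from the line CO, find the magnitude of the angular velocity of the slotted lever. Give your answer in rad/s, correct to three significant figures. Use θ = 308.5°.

5.99

ω = 23.67 rad/s (from 226 rpm).
Crank pin A relative to C: A = (d + r cosθ, r sinθ); lever angle φ = atan2(r sinθ, d + r cosθ).
Differentiating tanφ: φ̇ = rω(d cosθ + r)/(d² + r² + 2dr cosθ).
d² + r² + 2dr cosθ = |CA|² = 0.0990699 m²;  d cosθ + r = +0.25098 m.
|ω_lever| = |0.0999·23.67·+0.25098| / 0.0990699 = 5.9897 rad/s.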